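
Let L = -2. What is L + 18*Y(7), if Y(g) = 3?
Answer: 52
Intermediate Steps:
L + 18*Y(7) = -2 + 18*3 = -2 + 54 = 52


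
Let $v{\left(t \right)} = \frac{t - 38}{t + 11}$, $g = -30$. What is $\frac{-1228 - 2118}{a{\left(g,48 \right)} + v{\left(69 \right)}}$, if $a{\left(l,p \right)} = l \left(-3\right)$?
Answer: $- \frac{38240}{1033} \approx -37.018$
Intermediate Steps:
$a{\left(l,p \right)} = - 3 l$
$v{\left(t \right)} = \frac{-38 + t}{11 + t}$
$\frac{-1228 - 2118}{a{\left(g,48 \right)} + v{\left(69 \right)}} = \frac{-1228 - 2118}{\left(-3\right) \left(-30\right) + \frac{-38 + 69}{11 + 69}} = - \frac{3346}{90 + \frac{1}{80} \cdot 31} = - \frac{3346}{90 + \frac{31}{80}} = - \frac{3346}{\frac{7231}{80}} = \left(-3346\right) \frac{80}{7231} = - \frac{38240}{1033}$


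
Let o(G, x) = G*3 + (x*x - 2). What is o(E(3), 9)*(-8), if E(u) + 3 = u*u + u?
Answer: -848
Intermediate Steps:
E(u) = -3 + u + u**2 (E(u) = -3 + (u*u + u) = -3 + (u**2 + u) = -3 + (u + u**2) = -3 + u + u**2)
o(G, x) = -2 + x**2 + 3*G (o(G, x) = 3*G + (x**2 - 2) = 3*G + (-2 + x**2) = -2 + x**2 + 3*G)
o(E(3), 9)*(-8) = (-2 + 9**2 + 3*(-3 + 3 + 3**2))*(-8) = (-2 + 81 + 3*(-3 + 3 + 9))*(-8) = (-2 + 81 + 3*9)*(-8) = (-2 + 81 + 27)*(-8) = 106*(-8) = -848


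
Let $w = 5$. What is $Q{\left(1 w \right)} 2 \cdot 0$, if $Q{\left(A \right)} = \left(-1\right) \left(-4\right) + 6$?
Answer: $0$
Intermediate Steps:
$Q{\left(A \right)} = 10$ ($Q{\left(A \right)} = 4 + 6 = 10$)
$Q{\left(1 w \right)} 2 \cdot 0 = 10 \cdot 2 \cdot 0 = 10 \cdot 0 = 0$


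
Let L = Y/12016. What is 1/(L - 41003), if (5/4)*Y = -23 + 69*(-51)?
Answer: -7510/307934301 ≈ -2.4388e-5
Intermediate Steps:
Y = -14168/5 (Y = 4*(-23 + 69*(-51))/5 = 4*(-23 - 3519)/5 = (⅘)*(-3542) = -14168/5 ≈ -2833.6)
L = -1771/7510 (L = -14168/5/12016 = -14168/5*1/12016 = -1771/7510 ≈ -0.23582)
1/(L - 41003) = 1/(-1771/7510 - 41003) = 1/(-307934301/7510) = -7510/307934301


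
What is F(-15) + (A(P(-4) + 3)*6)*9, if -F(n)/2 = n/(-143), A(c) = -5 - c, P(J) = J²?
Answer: -185358/143 ≈ -1296.2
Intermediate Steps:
F(n) = 2*n/143 (F(n) = -2*n/(-143) = -2*n*(-1)/143 = -(-2)*n/143 = 2*n/143)
F(-15) + (A(P(-4) + 3)*6)*9 = (2/143)*(-15) + ((-5 - ((-4)² + 3))*6)*9 = -30/143 + ((-5 - (16 + 3))*6)*9 = -30/143 + ((-5 - 1*19)*6)*9 = -30/143 + ((-5 - 19)*6)*9 = -30/143 - 24*6*9 = -30/143 - 144*9 = -30/143 - 1296 = -185358/143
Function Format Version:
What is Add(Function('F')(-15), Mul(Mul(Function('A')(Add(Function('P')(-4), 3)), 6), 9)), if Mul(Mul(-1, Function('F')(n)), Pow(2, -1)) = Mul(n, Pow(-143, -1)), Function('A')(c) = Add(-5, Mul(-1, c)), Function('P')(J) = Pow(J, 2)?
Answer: Rational(-185358, 143) ≈ -1296.2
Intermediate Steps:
Function('F')(n) = Mul(Rational(2, 143), n) (Function('F')(n) = Mul(-2, Mul(n, Pow(-143, -1))) = Mul(-2, Mul(n, Rational(-1, 143))) = Mul(-2, Mul(Rational(-1, 143), n)) = Mul(Rational(2, 143), n))
Add(Function('F')(-15), Mul(Mul(Function('A')(Add(Function('P')(-4), 3)), 6), 9)) = Add(Mul(Rational(2, 143), -15), Mul(Mul(Add(-5, Mul(-1, Add(Pow(-4, 2), 3))), 6), 9)) = Add(Rational(-30, 143), Mul(Mul(Add(-5, Mul(-1, Add(16, 3))), 6), 9)) = Add(Rational(-30, 143), Mul(Mul(Add(-5, Mul(-1, 19)), 6), 9)) = Add(Rational(-30, 143), Mul(Mul(Add(-5, -19), 6), 9)) = Add(Rational(-30, 143), Mul(Mul(-24, 6), 9)) = Add(Rational(-30, 143), Mul(-144, 9)) = Add(Rational(-30, 143), -1296) = Rational(-185358, 143)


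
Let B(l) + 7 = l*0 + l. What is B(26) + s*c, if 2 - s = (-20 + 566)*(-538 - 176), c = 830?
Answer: 323572199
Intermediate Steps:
B(l) = -7 + l (B(l) = -7 + (l*0 + l) = -7 + (0 + l) = -7 + l)
s = 389846 (s = 2 - (-20 + 566)*(-538 - 176) = 2 - 546*(-714) = 2 - 1*(-389844) = 2 + 389844 = 389846)
B(26) + s*c = (-7 + 26) + 389846*830 = 19 + 323572180 = 323572199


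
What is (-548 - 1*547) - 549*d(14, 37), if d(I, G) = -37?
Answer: 19218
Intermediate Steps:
(-548 - 1*547) - 549*d(14, 37) = (-548 - 1*547) - 549*(-37) = (-548 - 547) + 20313 = -1095 + 20313 = 19218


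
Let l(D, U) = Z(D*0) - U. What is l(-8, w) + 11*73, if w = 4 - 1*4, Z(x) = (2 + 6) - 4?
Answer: 807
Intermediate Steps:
Z(x) = 4 (Z(x) = 8 - 4 = 4)
w = 0 (w = 4 - 4 = 0)
l(D, U) = 4 - U
l(-8, w) + 11*73 = (4 - 1*0) + 11*73 = (4 + 0) + 803 = 4 + 803 = 807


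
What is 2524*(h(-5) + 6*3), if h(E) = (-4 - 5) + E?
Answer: 10096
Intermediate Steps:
h(E) = -9 + E
2524*(h(-5) + 6*3) = 2524*((-9 - 5) + 6*3) = 2524*(-14 + 18) = 2524*4 = 10096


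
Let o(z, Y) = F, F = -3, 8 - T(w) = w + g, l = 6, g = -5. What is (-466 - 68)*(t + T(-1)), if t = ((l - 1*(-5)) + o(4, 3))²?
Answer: -41652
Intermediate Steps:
T(w) = 13 - w (T(w) = 8 - (w - 5) = 8 - (-5 + w) = 8 + (5 - w) = 13 - w)
o(z, Y) = -3
t = 64 (t = ((6 - 1*(-5)) - 3)² = ((6 + 5) - 3)² = (11 - 3)² = 8² = 64)
(-466 - 68)*(t + T(-1)) = (-466 - 68)*(64 + (13 - 1*(-1))) = -534*(64 + (13 + 1)) = -534*(64 + 14) = -534*78 = -41652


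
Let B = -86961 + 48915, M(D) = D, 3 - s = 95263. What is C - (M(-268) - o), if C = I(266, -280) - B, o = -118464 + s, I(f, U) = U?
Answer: -175690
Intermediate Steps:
s = -95260 (s = 3 - 1*95263 = 3 - 95263 = -95260)
B = -38046
o = -213724 (o = -118464 - 95260 = -213724)
C = 37766 (C = -280 - 1*(-38046) = -280 + 38046 = 37766)
C - (M(-268) - o) = 37766 - (-268 - 1*(-213724)) = 37766 - (-268 + 213724) = 37766 - 1*213456 = 37766 - 213456 = -175690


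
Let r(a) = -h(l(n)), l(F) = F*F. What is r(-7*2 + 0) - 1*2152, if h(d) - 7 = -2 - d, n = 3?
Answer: -2148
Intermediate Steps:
l(F) = F²
h(d) = 5 - d (h(d) = 7 + (-2 - d) = 5 - d)
r(a) = 4 (r(a) = -(5 - 1*3²) = -(5 - 1*9) = -(5 - 9) = -1*(-4) = 4)
r(-7*2 + 0) - 1*2152 = 4 - 1*2152 = 4 - 2152 = -2148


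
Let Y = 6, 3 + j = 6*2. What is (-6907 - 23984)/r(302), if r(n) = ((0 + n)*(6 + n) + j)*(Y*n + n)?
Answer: -4413/28093550 ≈ -0.00015708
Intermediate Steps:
j = 9 (j = -3 + 6*2 = -3 + 12 = 9)
r(n) = 7*n*(9 + n*(6 + n)) (r(n) = ((0 + n)*(6 + n) + 9)*(6*n + n) = (n*(6 + n) + 9)*(7*n) = (9 + n*(6 + n))*(7*n) = 7*n*(9 + n*(6 + n)))
(-6907 - 23984)/r(302) = (-6907 - 23984)/((7*302*(9 + 302² + 6*302))) = -30891*1/(2114*(9 + 91204 + 1812)) = -30891/(7*302*93025) = -30891/196654850 = -30891*1/196654850 = -4413/28093550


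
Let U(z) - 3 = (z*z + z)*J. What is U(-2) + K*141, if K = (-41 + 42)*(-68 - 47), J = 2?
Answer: -16208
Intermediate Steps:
K = -115 (K = 1*(-115) = -115)
U(z) = 3 + 2*z + 2*z² (U(z) = 3 + (z*z + z)*2 = 3 + (z² + z)*2 = 3 + (z + z²)*2 = 3 + (2*z + 2*z²) = 3 + 2*z + 2*z²)
U(-2) + K*141 = (3 + 2*(-2) + 2*(-2)²) - 115*141 = (3 - 4 + 2*4) - 16215 = (3 - 4 + 8) - 16215 = 7 - 16215 = -16208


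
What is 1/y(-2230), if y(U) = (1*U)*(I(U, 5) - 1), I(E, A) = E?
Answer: 1/4975130 ≈ 2.0100e-7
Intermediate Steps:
y(U) = U*(-1 + U) (y(U) = (1*U)*(U - 1) = U*(-1 + U))
1/y(-2230) = 1/(-2230*(-1 - 2230)) = 1/(-2230*(-2231)) = 1/4975130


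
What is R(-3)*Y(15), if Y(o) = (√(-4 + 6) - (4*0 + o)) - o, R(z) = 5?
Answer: -150 + 5*√2 ≈ -142.93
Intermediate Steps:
Y(o) = √2 - 2*o (Y(o) = (√2 - (0 + o)) - o = (√2 - o) - o = √2 - 2*o)
R(-3)*Y(15) = 5*(√2 - 2*15) = 5*(√2 - 30) = 5*(-30 + √2) = -150 + 5*√2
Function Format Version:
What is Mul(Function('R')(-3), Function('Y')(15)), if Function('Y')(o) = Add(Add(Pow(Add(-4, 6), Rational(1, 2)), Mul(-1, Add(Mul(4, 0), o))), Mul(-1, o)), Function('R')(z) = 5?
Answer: Add(-150, Mul(5, Pow(2, Rational(1, 2)))) ≈ -142.93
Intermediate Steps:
Function('Y')(o) = Add(Pow(2, Rational(1, 2)), Mul(-2, o)) (Function('Y')(o) = Add(Add(Pow(2, Rational(1, 2)), Mul(-1, Add(0, o))), Mul(-1, o)) = Add(Add(Pow(2, Rational(1, 2)), Mul(-1, o)), Mul(-1, o)) = Add(Pow(2, Rational(1, 2)), Mul(-2, o)))
Mul(Function('R')(-3), Function('Y')(15)) = Mul(5, Add(Pow(2, Rational(1, 2)), Mul(-2, 15))) = Mul(5, Add(Pow(2, Rational(1, 2)), -30)) = Mul(5, Add(-30, Pow(2, Rational(1, 2)))) = Add(-150, Mul(5, Pow(2, Rational(1, 2))))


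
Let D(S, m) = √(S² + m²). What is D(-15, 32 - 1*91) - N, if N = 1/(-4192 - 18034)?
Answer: 1/22226 + √3706 ≈ 60.877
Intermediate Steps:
N = -1/22226 (N = 1/(-22226) = -1/22226 ≈ -4.4992e-5)
D(-15, 32 - 1*91) - N = √((-15)² + (32 - 1*91)²) - 1*(-1/22226) = √(225 + (32 - 91)²) + 1/22226 = √(225 + (-59)²) + 1/22226 = √(225 + 3481) + 1/22226 = √3706 + 1/22226 = 1/22226 + √3706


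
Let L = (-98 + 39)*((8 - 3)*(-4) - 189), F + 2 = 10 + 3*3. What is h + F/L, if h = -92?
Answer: -1134435/12331 ≈ -91.999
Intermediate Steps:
F = 17 (F = -2 + (10 + 3*3) = -2 + (10 + 9) = -2 + 19 = 17)
L = 12331 (L = -59*(5*(-4) - 189) = -59*(-20 - 189) = -59*(-209) = 12331)
h + F/L = -92 + 17/12331 = -1134435/12331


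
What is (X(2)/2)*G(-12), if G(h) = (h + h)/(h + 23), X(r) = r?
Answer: -24/11 ≈ -2.1818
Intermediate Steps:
G(h) = 2*h/(23 + h) (G(h) = (2*h)/(23 + h) = 2*h/(23 + h))
(X(2)/2)*G(-12) = (2/2)*(2*(-12)/(23 - 12)) = (2*(1/2))*(2*(-12)/11) = 1*(2*(-12)*(1/11)) = 1*(-24/11) = -24/11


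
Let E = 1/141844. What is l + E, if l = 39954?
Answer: 5667235177/141844 ≈ 39954.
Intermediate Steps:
E = 1/141844 ≈ 7.0500e-6
l + E = 39954 + 1/141844 = 5667235177/141844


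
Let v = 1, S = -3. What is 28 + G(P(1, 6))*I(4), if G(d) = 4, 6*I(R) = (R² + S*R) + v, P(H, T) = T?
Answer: 94/3 ≈ 31.333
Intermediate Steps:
I(R) = ⅙ - R/2 + R²/6 (I(R) = ((R² - 3*R) + 1)/6 = (1 + R² - 3*R)/6 = ⅙ - R/2 + R²/6)
28 + G(P(1, 6))*I(4) = 28 + 4*(⅙ - ½*4 + (⅙)*4²) = 28 + 4*(⅙ - 2 + (⅙)*16) = 28 + 4*(⅙ - 2 + 8/3) = 28 + 4*(⅚) = 28 + 10/3 = 94/3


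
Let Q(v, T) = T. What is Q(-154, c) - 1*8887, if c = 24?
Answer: -8863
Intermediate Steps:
Q(-154, c) - 1*8887 = 24 - 1*8887 = 24 - 8887 = -8863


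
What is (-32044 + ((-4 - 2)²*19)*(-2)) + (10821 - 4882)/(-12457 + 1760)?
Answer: -357414103/10697 ≈ -33413.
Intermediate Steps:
(-32044 + ((-4 - 2)²*19)*(-2)) + (10821 - 4882)/(-12457 + 1760) = (-32044 + ((-6)²*19)*(-2)) + 5939/(-10697) = (-32044 + (36*19)*(-2)) + 5939*(-1/10697) = (-32044 + 684*(-2)) - 5939/10697 = (-32044 - 1368) - 5939/10697 = -33412 - 5939/10697 = -357414103/10697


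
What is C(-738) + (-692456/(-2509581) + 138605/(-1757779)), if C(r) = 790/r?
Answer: -473890360137098/542588520013677 ≈ -0.87339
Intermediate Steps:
C(-738) + (-692456/(-2509581) + 138605/(-1757779)) = 790/(-738) + (-692456/(-2509581) + 138605/(-1757779)) = 790*(-1/738) + (-692456*(-1/2509581) + 138605*(-1/1757779)) = -395/369 + (692456/2509581 - 138605/1757779) = -395/369 + 869344140719/4411288780599 = -473890360137098/542588520013677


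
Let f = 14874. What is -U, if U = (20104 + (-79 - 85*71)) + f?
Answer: -28864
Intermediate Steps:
U = 28864 (U = (20104 + (-79 - 85*71)) + 14874 = (20104 + (-79 - 6035)) + 14874 = (20104 - 6114) + 14874 = 13990 + 14874 = 28864)
-U = -1*28864 = -28864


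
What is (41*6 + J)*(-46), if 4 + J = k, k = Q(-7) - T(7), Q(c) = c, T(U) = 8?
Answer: -10442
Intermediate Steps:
k = -15 (k = -7 - 1*8 = -7 - 8 = -15)
J = -19 (J = -4 - 15 = -19)
(41*6 + J)*(-46) = (41*6 - 19)*(-46) = (246 - 19)*(-46) = 227*(-46) = -10442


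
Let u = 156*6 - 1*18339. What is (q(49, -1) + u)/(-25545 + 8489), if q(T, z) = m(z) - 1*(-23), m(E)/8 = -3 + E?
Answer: 4353/4264 ≈ 1.0209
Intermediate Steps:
m(E) = -24 + 8*E (m(E) = 8*(-3 + E) = -24 + 8*E)
q(T, z) = -1 + 8*z (q(T, z) = (-24 + 8*z) - 1*(-23) = (-24 + 8*z) + 23 = -1 + 8*z)
u = -17403 (u = 936 - 18339 = -17403)
(q(49, -1) + u)/(-25545 + 8489) = ((-1 + 8*(-1)) - 17403)/(-25545 + 8489) = ((-1 - 8) - 17403)/(-17056) = (-9 - 17403)*(-1/17056) = -17412*(-1/17056) = 4353/4264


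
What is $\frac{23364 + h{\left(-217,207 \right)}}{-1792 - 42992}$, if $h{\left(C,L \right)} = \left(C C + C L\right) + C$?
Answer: $- \frac{2813}{4976} \approx -0.56531$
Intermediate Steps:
$h{\left(C,L \right)} = C + C^{2} + C L$ ($h{\left(C,L \right)} = \left(C^{2} + C L\right) + C = C + C^{2} + C L$)
$\frac{23364 + h{\left(-217,207 \right)}}{-1792 - 42992} = \frac{23364 - 217 \left(1 - 217 + 207\right)}{-1792 - 42992} = \frac{23364 - -1953}{-44784} = \left(23364 + 1953\right) \left(- \frac{1}{44784}\right) = 25317 \left(- \frac{1}{44784}\right) = - \frac{2813}{4976}$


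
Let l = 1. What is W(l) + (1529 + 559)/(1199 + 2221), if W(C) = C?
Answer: 153/95 ≈ 1.6105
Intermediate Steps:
W(l) + (1529 + 559)/(1199 + 2221) = 1 + (1529 + 559)/(1199 + 2221) = 1 + 2088/3420 = 1 + 2088*(1/3420) = 1 + 58/95 = 153/95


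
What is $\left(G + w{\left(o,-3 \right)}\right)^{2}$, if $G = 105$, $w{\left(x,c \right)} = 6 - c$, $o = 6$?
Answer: $12996$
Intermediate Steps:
$\left(G + w{\left(o,-3 \right)}\right)^{2} = \left(105 + \left(6 - -3\right)\right)^{2} = \left(105 + \left(6 + 3\right)\right)^{2} = \left(105 + 9\right)^{2} = 114^{2} = 12996$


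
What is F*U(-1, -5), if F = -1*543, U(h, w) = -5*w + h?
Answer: -13032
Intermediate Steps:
U(h, w) = h - 5*w
F = -543
F*U(-1, -5) = -543*(-1 - 5*(-5)) = -543*(-1 + 25) = -543*24 = -13032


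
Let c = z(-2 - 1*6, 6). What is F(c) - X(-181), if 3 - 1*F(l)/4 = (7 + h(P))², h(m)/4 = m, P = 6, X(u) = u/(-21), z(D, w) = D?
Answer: -80653/21 ≈ -3840.6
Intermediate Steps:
X(u) = -u/21 (X(u) = u*(-1/21) = -u/21)
c = -8 (c = -2 - 1*6 = -2 - 6 = -8)
h(m) = 4*m
F(l) = -3832 (F(l) = 12 - 4*(7 + 4*6)² = 12 - 4*(7 + 24)² = 12 - 4*31² = 12 - 4*961 = 12 - 3844 = -3832)
F(c) - X(-181) = -3832 - (-1)*(-181)/21 = -3832 - 1*181/21 = -3832 - 181/21 = -80653/21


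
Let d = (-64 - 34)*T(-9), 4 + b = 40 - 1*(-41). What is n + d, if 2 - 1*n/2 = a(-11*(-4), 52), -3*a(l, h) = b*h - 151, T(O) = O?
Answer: 10364/3 ≈ 3454.7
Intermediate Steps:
b = 77 (b = -4 + (40 - 1*(-41)) = -4 + (40 + 41) = -4 + 81 = 77)
a(l, h) = 151/3 - 77*h/3 (a(l, h) = -(77*h - 151)/3 = -(-151 + 77*h)/3 = 151/3 - 77*h/3)
n = 7718/3 (n = 4 - 2*(151/3 - 77/3*52) = 4 - 2*(151/3 - 4004/3) = 4 - 2*(-3853/3) = 4 + 7706/3 = 7718/3 ≈ 2572.7)
d = 882 (d = (-64 - 34)*(-9) = -98*(-9) = 882)
n + d = 7718/3 + 882 = 10364/3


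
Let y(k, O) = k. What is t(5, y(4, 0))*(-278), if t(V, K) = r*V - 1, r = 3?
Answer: -3892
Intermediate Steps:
t(V, K) = -1 + 3*V (t(V, K) = 3*V - 1 = -1 + 3*V)
t(5, y(4, 0))*(-278) = (-1 + 3*5)*(-278) = (-1 + 15)*(-278) = 14*(-278) = -3892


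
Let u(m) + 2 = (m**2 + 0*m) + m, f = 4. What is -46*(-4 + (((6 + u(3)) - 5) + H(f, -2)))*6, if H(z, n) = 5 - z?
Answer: -2208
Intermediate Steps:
u(m) = -2 + m + m**2 (u(m) = -2 + ((m**2 + 0*m) + m) = -2 + ((m**2 + 0) + m) = -2 + (m**2 + m) = -2 + (m + m**2) = -2 + m + m**2)
-46*(-4 + (((6 + u(3)) - 5) + H(f, -2)))*6 = -46*(-4 + (((6 + (-2 + 3 + 3**2)) - 5) + (5 - 1*4)))*6 = -46*(-4 + (((6 + (-2 + 3 + 9)) - 5) + (5 - 4)))*6 = -46*(-4 + (((6 + 10) - 5) + 1))*6 = -46*(-4 + ((16 - 5) + 1))*6 = -46*(-4 + (11 + 1))*6 = -46*(-4 + 12)*6 = -46*8*6 = -368*6 = -2208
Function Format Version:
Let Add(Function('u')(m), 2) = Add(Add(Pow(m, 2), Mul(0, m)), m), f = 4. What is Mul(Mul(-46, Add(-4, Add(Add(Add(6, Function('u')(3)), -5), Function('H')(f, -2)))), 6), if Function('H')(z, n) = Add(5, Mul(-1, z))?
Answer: -2208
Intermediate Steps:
Function('u')(m) = Add(-2, m, Pow(m, 2)) (Function('u')(m) = Add(-2, Add(Add(Pow(m, 2), Mul(0, m)), m)) = Add(-2, Add(Add(Pow(m, 2), 0), m)) = Add(-2, Add(Pow(m, 2), m)) = Add(-2, Add(m, Pow(m, 2))) = Add(-2, m, Pow(m, 2)))
Mul(Mul(-46, Add(-4, Add(Add(Add(6, Function('u')(3)), -5), Function('H')(f, -2)))), 6) = Mul(Mul(-46, Add(-4, Add(Add(Add(6, Add(-2, 3, Pow(3, 2))), -5), Add(5, Mul(-1, 4))))), 6) = Mul(Mul(-46, Add(-4, Add(Add(Add(6, Add(-2, 3, 9)), -5), Add(5, -4)))), 6) = Mul(Mul(-46, Add(-4, Add(Add(Add(6, 10), -5), 1))), 6) = Mul(Mul(-46, Add(-4, Add(Add(16, -5), 1))), 6) = Mul(Mul(-46, Add(-4, Add(11, 1))), 6) = Mul(Mul(-46, Add(-4, 12)), 6) = Mul(Mul(-46, 8), 6) = Mul(-368, 6) = -2208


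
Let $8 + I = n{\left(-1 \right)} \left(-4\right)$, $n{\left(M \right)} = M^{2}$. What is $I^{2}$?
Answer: $144$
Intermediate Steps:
$I = -12$ ($I = -8 + \left(-1\right)^{2} \left(-4\right) = -8 + 1 \left(-4\right) = -8 - 4 = -12$)
$I^{2} = \left(-12\right)^{2} = 144$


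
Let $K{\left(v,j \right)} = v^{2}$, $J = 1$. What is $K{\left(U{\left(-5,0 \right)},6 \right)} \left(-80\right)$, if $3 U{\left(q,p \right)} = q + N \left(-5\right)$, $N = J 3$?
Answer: $- \frac{32000}{9} \approx -3555.6$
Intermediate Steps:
$N = 3$ ($N = 1 \cdot 3 = 3$)
$U{\left(q,p \right)} = -5 + \frac{q}{3}$ ($U{\left(q,p \right)} = \frac{q + 3 \left(-5\right)}{3} = \frac{q - 15}{3} = \frac{-15 + q}{3} = -5 + \frac{q}{3}$)
$K{\left(U{\left(-5,0 \right)},6 \right)} \left(-80\right) = \left(-5 + \frac{1}{3} \left(-5\right)\right)^{2} \left(-80\right) = \left(-5 - \frac{5}{3}\right)^{2} \left(-80\right) = \left(- \frac{20}{3}\right)^{2} \left(-80\right) = \frac{400}{9} \left(-80\right) = - \frac{32000}{9}$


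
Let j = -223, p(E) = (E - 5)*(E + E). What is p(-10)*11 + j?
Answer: 3077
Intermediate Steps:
p(E) = 2*E*(-5 + E) (p(E) = (-5 + E)*(2*E) = 2*E*(-5 + E))
p(-10)*11 + j = (2*(-10)*(-5 - 10))*11 - 223 = (2*(-10)*(-15))*11 - 223 = 300*11 - 223 = 3300 - 223 = 3077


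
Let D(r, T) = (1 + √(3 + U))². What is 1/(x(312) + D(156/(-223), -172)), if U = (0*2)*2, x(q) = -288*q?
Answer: -22463/2018345473 - √3/4036690946 ≈ -1.1130e-5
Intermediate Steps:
U = 0 (U = 0*2 = 0)
D(r, T) = (1 + √3)² (D(r, T) = (1 + √(3 + 0))² = (1 + √3)²)
1/(x(312) + D(156/(-223), -172)) = 1/(-288*312 + (1 + √3)²) = 1/(-89856 + (1 + √3)²)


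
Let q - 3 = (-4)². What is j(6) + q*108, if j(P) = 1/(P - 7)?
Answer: 2051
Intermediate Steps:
q = 19 (q = 3 + (-4)² = 3 + 16 = 19)
j(P) = 1/(-7 + P)
j(6) + q*108 = 1/(-7 + 6) + 19*108 = 1/(-1) + 2052 = -1 + 2052 = 2051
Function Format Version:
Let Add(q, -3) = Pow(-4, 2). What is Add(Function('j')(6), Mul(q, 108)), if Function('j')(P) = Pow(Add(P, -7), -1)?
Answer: 2051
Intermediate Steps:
q = 19 (q = Add(3, Pow(-4, 2)) = Add(3, 16) = 19)
Function('j')(P) = Pow(Add(-7, P), -1)
Add(Function('j')(6), Mul(q, 108)) = Add(Pow(Add(-7, 6), -1), Mul(19, 108)) = Add(Pow(-1, -1), 2052) = Add(-1, 2052) = 2051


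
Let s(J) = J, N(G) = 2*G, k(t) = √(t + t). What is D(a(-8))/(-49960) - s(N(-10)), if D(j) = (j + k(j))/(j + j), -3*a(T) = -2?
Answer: 1998399/99920 - √3/99920 ≈ 20.000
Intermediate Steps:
k(t) = √2*√t (k(t) = √(2*t) = √2*√t)
a(T) = ⅔ (a(T) = -⅓*(-2) = ⅔)
D(j) = (j + √2*√j)/(2*j) (D(j) = (j + √2*√j)/(j + j) = (j + √2*√j)/((2*j)) = (j + √2*√j)*(1/(2*j)) = (j + √2*√j)/(2*j))
D(a(-8))/(-49960) - s(N(-10)) = ((⅔ + √2*√(⅔))/(2*(⅔)))/(-49960) - 2*(-10) = ((½)*(3/2)*(⅔ + √2*(√6/3)))*(-1/49960) - 1*(-20) = ((½)*(3/2)*(⅔ + 2*√3/3))*(-1/49960) + 20 = (½ + √3/2)*(-1/49960) + 20 = (-1/99920 - √3/99920) + 20 = 1998399/99920 - √3/99920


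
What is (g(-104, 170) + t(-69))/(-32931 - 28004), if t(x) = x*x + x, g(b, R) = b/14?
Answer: -32792/426545 ≈ -0.076878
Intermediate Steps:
g(b, R) = b/14 (g(b, R) = b*(1/14) = b/14)
t(x) = x + x**2 (t(x) = x**2 + x = x + x**2)
(g(-104, 170) + t(-69))/(-32931 - 28004) = ((1/14)*(-104) - 69*(1 - 69))/(-32931 - 28004) = (-52/7 - 69*(-68))/(-60935) = (-52/7 + 4692)*(-1/60935) = (32792/7)*(-1/60935) = -32792/426545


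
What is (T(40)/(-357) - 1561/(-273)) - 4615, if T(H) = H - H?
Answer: -179762/39 ≈ -4609.3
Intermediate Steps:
T(H) = 0
(T(40)/(-357) - 1561/(-273)) - 4615 = (0/(-357) - 1561/(-273)) - 4615 = (0*(-1/357) - 1561*(-1/273)) - 4615 = (0 + 223/39) - 4615 = 223/39 - 4615 = -179762/39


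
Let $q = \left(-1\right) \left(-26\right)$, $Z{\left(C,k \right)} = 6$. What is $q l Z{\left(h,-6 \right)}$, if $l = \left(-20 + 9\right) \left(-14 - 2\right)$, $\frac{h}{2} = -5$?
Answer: $27456$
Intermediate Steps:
$h = -10$ ($h = 2 \left(-5\right) = -10$)
$l = 176$ ($l = \left(-11\right) \left(-16\right) = 176$)
$q = 26$
$q l Z{\left(h,-6 \right)} = 26 \cdot 176 \cdot 6 = 4576 \cdot 6 = 27456$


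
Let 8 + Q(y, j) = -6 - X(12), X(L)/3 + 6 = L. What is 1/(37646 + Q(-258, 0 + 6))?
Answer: 1/37614 ≈ 2.6586e-5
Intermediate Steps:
X(L) = -18 + 3*L
Q(y, j) = -32 (Q(y, j) = -8 + (-6 - (-18 + 3*12)) = -8 + (-6 - (-18 + 36)) = -8 + (-6 - 1*18) = -8 + (-6 - 18) = -8 - 24 = -32)
1/(37646 + Q(-258, 0 + 6)) = 1/(37646 - 32) = 1/37614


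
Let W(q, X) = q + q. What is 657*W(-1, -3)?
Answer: -1314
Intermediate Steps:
W(q, X) = 2*q
657*W(-1, -3) = 657*(2*(-1)) = 657*(-2) = -1314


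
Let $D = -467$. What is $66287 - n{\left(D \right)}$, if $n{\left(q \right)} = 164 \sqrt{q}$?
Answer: $66287 - 164 i \sqrt{467} \approx 66287.0 - 3544.1 i$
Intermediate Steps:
$66287 - n{\left(D \right)} = 66287 - 164 \sqrt{-467} = 66287 - 164 i \sqrt{467}$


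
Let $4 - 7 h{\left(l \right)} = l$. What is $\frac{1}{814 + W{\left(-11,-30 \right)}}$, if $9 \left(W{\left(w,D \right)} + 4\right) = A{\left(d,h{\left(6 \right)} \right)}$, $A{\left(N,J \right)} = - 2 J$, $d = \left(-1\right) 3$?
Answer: $\frac{63}{51034} \approx 0.0012345$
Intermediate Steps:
$h{\left(l \right)} = \frac{4}{7} - \frac{l}{7}$
$d = -3$
$W{\left(w,D \right)} = - \frac{248}{63}$ ($W{\left(w,D \right)} = -4 + \frac{\left(-2\right) \left(\frac{4}{7} - \frac{6}{7}\right)}{9} = -4 + \frac{\left(-2\right) \left(- \frac{2}{7}\right)}{9} = -4 + \frac{1}{9} \cdot \frac{4}{7} = -4 + \frac{4}{63} = - \frac{248}{63}$)
$\frac{1}{814 + W{\left(-11,-30 \right)}} = \frac{1}{814 - \frac{248}{63}} = \frac{1}{\frac{51034}{63}} = \frac{63}{51034}$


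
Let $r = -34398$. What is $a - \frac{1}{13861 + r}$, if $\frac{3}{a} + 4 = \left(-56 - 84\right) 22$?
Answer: $- \frac{19509}{21112036} \approx -0.00092407$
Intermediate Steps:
$a = - \frac{1}{1028}$ ($a = \frac{3}{-4 + \left(-56 - 84\right) 22} = \frac{3}{-4 - 3080} = \frac{3}{-3084} = 3 \left(- \frac{1}{3084}\right) = - \frac{1}{1028} \approx -0.00097276$)
$a - \frac{1}{13861 + r} = - \frac{1}{1028} - \frac{1}{13861 - 34398} = - \frac{1}{1028} - \frac{1}{-20537} = - \frac{1}{1028} - - \frac{1}{20537} = - \frac{1}{1028} + \frac{1}{20537} = - \frac{19509}{21112036}$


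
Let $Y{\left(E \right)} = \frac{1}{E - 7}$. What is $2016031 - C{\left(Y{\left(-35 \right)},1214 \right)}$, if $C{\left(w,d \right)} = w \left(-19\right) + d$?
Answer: $\frac{84622295}{42} \approx 2.0148 \cdot 10^{6}$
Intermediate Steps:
$Y{\left(E \right)} = \frac{1}{-7 + E}$
$C{\left(w,d \right)} = d - 19 w$ ($C{\left(w,d \right)} = - 19 w + d = d - 19 w$)
$2016031 - C{\left(Y{\left(-35 \right)},1214 \right)} = 2016031 - \left(1214 - \frac{19}{-7 - 35}\right) = 2016031 - \left(1214 - \frac{19}{-42}\right) = 2016031 - \left(1214 - - \frac{19}{42}\right) = 2016031 - \left(1214 + \frac{19}{42}\right) = 2016031 - \frac{51007}{42} = \frac{84622295}{42}$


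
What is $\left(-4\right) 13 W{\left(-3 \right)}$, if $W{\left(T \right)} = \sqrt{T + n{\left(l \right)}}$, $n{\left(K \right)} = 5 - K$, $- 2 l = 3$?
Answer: $- 26 \sqrt{14} \approx -97.283$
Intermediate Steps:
$l = - \frac{3}{2}$ ($l = \left(- \frac{1}{2}\right) 3 = - \frac{3}{2} \approx -1.5$)
$W{\left(T \right)} = \sqrt{\frac{13}{2} + T}$ ($W{\left(T \right)} = \sqrt{T + \left(5 - - \frac{3}{2}\right)} = \sqrt{T + \left(5 + \frac{3}{2}\right)} = \sqrt{T + \frac{13}{2}} = \sqrt{\frac{13}{2} + T}$)
$\left(-4\right) 13 W{\left(-3 \right)} = \left(-4\right) 13 \frac{\sqrt{26 + 4 \left(-3\right)}}{2} = - 52 \frac{\sqrt{26 - 12}}{2} = - 52 \frac{\sqrt{14}}{2} = - 26 \sqrt{14}$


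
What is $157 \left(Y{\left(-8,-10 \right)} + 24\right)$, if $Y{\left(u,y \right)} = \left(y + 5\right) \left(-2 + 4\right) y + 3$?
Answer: $19939$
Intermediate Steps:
$Y{\left(u,y \right)} = 3 + y \left(10 + 2 y\right)$ ($Y{\left(u,y \right)} = \left(5 + y\right) 2 y + 3 = \left(10 + 2 y\right) y + 3 = y \left(10 + 2 y\right) + 3 = 3 + y \left(10 + 2 y\right)$)
$157 \left(Y{\left(-8,-10 \right)} + 24\right) = 157 \left(\left(3 + 2 \left(-10\right)^{2} + 10 \left(-10\right)\right) + 24\right) = 157 \left(\left(3 + 2 \cdot 100 - 100\right) + 24\right) = 157 \left(\left(3 + 200 - 100\right) + 24\right) = 157 \left(103 + 24\right) = 157 \cdot 127 = 19939$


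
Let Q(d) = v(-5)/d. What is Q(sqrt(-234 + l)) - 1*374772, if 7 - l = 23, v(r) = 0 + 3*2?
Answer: -374772 - 3*I*sqrt(10)/25 ≈ -3.7477e+5 - 0.37947*I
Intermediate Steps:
v(r) = 6 (v(r) = 0 + 6 = 6)
l = -16 (l = 7 - 1*23 = 7 - 23 = -16)
Q(d) = 6/d
Q(sqrt(-234 + l)) - 1*374772 = 6/(sqrt(-234 - 16)) - 1*374772 = 6/(sqrt(-250)) - 374772 = 6/((5*I*sqrt(10))) - 374772 = 6*(-I*sqrt(10)/50) - 374772 = -3*I*sqrt(10)/25 - 374772 = -374772 - 3*I*sqrt(10)/25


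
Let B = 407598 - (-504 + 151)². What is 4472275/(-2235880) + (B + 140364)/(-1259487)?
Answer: -1315867745713/563212358712 ≈ -2.3364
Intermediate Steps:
B = 282989 (B = 407598 - 1*(-353)² = 407598 - 1*124609 = 407598 - 124609 = 282989)
4472275/(-2235880) + (B + 140364)/(-1259487) = 4472275/(-2235880) + (282989 + 140364)/(-1259487) = 4472275*(-1/2235880) + 423353*(-1/1259487) = -894455/447176 - 423353/1259487 = -1315867745713/563212358712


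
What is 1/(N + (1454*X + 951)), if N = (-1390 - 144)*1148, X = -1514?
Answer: -1/3961437 ≈ -2.5243e-7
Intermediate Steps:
N = -1761032 (N = -1534*1148 = -1761032)
1/(N + (1454*X + 951)) = 1/(-1761032 + (1454*(-1514) + 951)) = 1/(-1761032 + (-2201356 + 951)) = 1/(-1761032 - 2200405) = 1/(-3961437) = -1/3961437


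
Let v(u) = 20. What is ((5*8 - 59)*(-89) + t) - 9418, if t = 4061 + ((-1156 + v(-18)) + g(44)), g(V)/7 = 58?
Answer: -4396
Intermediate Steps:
g(V) = 406 (g(V) = 7*58 = 406)
t = 3331 (t = 4061 + ((-1156 + 20) + 406) = 4061 + (-1136 + 406) = 4061 - 730 = 3331)
((5*8 - 59)*(-89) + t) - 9418 = ((5*8 - 59)*(-89) + 3331) - 9418 = ((40 - 59)*(-89) + 3331) - 9418 = (-19*(-89) + 3331) - 9418 = (1691 + 3331) - 9418 = 5022 - 9418 = -4396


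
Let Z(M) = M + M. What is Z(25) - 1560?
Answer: -1510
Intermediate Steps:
Z(M) = 2*M
Z(25) - 1560 = 2*25 - 1560 = 50 - 1560 = -1510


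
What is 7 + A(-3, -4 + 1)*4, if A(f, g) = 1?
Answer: 11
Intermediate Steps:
7 + A(-3, -4 + 1)*4 = 7 + 1*4 = 7 + 4 = 11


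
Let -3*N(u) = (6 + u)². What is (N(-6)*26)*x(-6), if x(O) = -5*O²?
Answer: 0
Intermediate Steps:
N(u) = -(6 + u)²/3
(N(-6)*26)*x(-6) = (-(6 - 6)²/3*26)*(-5*(-6)²) = (-⅓*0²*26)*(-5*36) = (-⅓*0*26)*(-180) = (0*26)*(-180) = 0*(-180) = 0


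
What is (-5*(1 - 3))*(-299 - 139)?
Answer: -4380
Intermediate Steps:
(-5*(1 - 3))*(-299 - 139) = -5*(-2)*(-438) = 10*(-438) = -4380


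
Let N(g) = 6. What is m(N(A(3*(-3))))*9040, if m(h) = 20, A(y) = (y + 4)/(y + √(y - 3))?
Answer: 180800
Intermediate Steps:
A(y) = (4 + y)/(y + √(-3 + y))
m(N(A(3*(-3))))*9040 = 20*9040 = 180800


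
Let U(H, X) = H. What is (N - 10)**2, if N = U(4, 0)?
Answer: 36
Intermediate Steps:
N = 4
(N - 10)**2 = (4 - 10)**2 = (-6)**2 = 36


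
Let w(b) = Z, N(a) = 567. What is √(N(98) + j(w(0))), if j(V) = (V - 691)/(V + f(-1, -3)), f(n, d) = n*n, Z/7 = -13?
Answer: √129530/15 ≈ 23.994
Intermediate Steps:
Z = -91 (Z = 7*(-13) = -91)
f(n, d) = n²
w(b) = -91
j(V) = (-691 + V)/(1 + V) (j(V) = (V - 691)/(V + (-1)²) = (-691 + V)/(V + 1) = (-691 + V)/(1 + V))
√(N(98) + j(w(0))) = √(567 + (-691 - 91)/(1 - 91)) = √(567 - 782/(-90)) = √(567 - 1/90*(-782)) = √(567 + 391/45) = √(25906/45) = √129530/15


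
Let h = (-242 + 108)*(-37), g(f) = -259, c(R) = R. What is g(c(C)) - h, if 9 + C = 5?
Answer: -5217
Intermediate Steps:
C = -4 (C = -9 + 5 = -4)
h = 4958 (h = -134*(-37) = 4958)
g(c(C)) - h = -259 - 1*4958 = -259 - 4958 = -5217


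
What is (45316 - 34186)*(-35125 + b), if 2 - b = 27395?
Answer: -695825340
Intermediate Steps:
b = -27393 (b = 2 - 1*27395 = 2 - 27395 = -27393)
(45316 - 34186)*(-35125 + b) = (45316 - 34186)*(-35125 - 27393) = 11130*(-62518) = -695825340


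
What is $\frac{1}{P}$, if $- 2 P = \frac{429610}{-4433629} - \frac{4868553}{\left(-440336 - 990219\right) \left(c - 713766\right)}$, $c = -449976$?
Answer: $\frac{4920727985434655660}{238411665793570979} \approx 20.64$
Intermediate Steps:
$P = \frac{238411665793570979}{4920727985434655660}$ ($P = - \frac{\frac{429610}{-4433629} - \frac{4868553}{\left(-440336 - 990219\right) \left(-449976 - 713766\right)}}{2} = - \frac{429610 \left(- \frac{1}{4433629}\right) - \frac{4868553}{\left(-1430555\right) \left(-1163742\right)}}{2} = - \frac{- \frac{429610}{4433629} - \frac{4868553}{1664796936810}}{2} = - \frac{- \frac{429610}{4433629} - \frac{1622851}{554932312270}}{2} = \left(- \frac{1}{2}\right) \left(- \frac{238411665793570979}{2460363992717327830}\right) = \frac{238411665793570979}{4920727985434655660} \approx 0.04845$)
$\frac{1}{P} = \frac{1}{\frac{238411665793570979}{4920727985434655660}} = \frac{4920727985434655660}{238411665793570979}$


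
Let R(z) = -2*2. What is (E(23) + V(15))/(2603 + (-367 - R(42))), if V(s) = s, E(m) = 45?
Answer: 3/112 ≈ 0.026786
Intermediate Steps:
R(z) = -4
(E(23) + V(15))/(2603 + (-367 - R(42))) = (45 + 15)/(2603 + (-367 - 1*(-4))) = 60/(2603 + (-367 + 4)) = 60/(2603 - 363) = 60/2240 = 60*(1/2240) = 3/112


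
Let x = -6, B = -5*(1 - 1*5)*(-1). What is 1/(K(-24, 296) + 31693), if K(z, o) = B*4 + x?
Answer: 1/31607 ≈ 3.1639e-5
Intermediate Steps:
B = -20 (B = -5*(1 - 5)*(-1) = -5*(-4)*(-1) = 20*(-1) = -20)
K(z, o) = -86 (K(z, o) = -20*4 - 6 = -80 - 6 = -86)
1/(K(-24, 296) + 31693) = 1/(-86 + 31693) = 1/31607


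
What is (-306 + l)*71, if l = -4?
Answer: -22010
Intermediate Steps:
(-306 + l)*71 = (-306 - 4)*71 = -310*71 = -22010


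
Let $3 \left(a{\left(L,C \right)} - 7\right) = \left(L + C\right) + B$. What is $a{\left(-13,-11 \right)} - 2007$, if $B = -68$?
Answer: $- \frac{6092}{3} \approx -2030.7$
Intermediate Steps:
$a{\left(L,C \right)} = - \frac{47}{3} + \frac{C}{3} + \frac{L}{3}$ ($a{\left(L,C \right)} = 7 + \frac{\left(L + C\right) - 68}{3} = 7 + \frac{\left(C + L\right) - 68}{3} = 7 + \frac{-68 + C + L}{3} = 7 + \left(- \frac{68}{3} + \frac{C}{3} + \frac{L}{3}\right) = - \frac{47}{3} + \frac{C}{3} + \frac{L}{3}$)
$a{\left(-13,-11 \right)} - 2007 = \left(- \frac{47}{3} + \frac{1}{3} \left(-11\right) + \frac{1}{3} \left(-13\right)\right) - 2007 = \left(- \frac{47}{3} - \frac{11}{3} - \frac{13}{3}\right) - 2007 = - \frac{71}{3} - 2007 = - \frac{6092}{3}$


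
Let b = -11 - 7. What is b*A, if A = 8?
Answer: -144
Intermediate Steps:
b = -18
b*A = -18*8 = -144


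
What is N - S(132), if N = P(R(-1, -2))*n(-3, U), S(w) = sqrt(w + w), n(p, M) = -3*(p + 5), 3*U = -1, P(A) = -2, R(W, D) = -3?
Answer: 12 - 2*sqrt(66) ≈ -4.2481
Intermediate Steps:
U = -1/3 (U = (1/3)*(-1) = -1/3 ≈ -0.33333)
n(p, M) = -15 - 3*p (n(p, M) = -3*(5 + p) = -15 - 3*p)
S(w) = sqrt(2)*sqrt(w) (S(w) = sqrt(2*w) = sqrt(2)*sqrt(w))
N = 12 (N = -2*(-15 - 3*(-3)) = -2*(-15 + 9) = -2*(-6) = 12)
N - S(132) = 12 - sqrt(2)*sqrt(132) = 12 - sqrt(2)*2*sqrt(33) = 12 - 2*sqrt(66)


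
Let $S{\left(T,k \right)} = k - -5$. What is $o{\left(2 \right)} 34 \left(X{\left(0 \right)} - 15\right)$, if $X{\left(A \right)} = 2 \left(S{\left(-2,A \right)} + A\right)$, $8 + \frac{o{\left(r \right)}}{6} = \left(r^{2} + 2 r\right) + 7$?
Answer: $-7140$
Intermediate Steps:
$o{\left(r \right)} = -6 + 6 r^{2} + 12 r$ ($o{\left(r \right)} = -48 + 6 \left(\left(r^{2} + 2 r\right) + 7\right) = -48 + 6 \left(7 + r^{2} + 2 r\right) = -48 + \left(42 + 6 r^{2} + 12 r\right) = -6 + 6 r^{2} + 12 r$)
$S{\left(T,k \right)} = 5 + k$ ($S{\left(T,k \right)} = k + 5 = 5 + k$)
$X{\left(A \right)} = 10 + 4 A$ ($X{\left(A \right)} = 2 \left(\left(5 + A\right) + A\right) = 2 \left(5 + 2 A\right) = 10 + 4 A$)
$o{\left(2 \right)} 34 \left(X{\left(0 \right)} - 15\right) = \left(-6 + 6 \cdot 2^{2} + 12 \cdot 2\right) 34 \left(\left(10 + 4 \cdot 0\right) - 15\right) = \left(-6 + 6 \cdot 4 + 24\right) 34 \left(\left(10 + 0\right) - 15\right) = \left(-6 + 24 + 24\right) 34 \left(10 - 15\right) = 42 \cdot 34 \left(-5\right) = 1428 \left(-5\right) = -7140$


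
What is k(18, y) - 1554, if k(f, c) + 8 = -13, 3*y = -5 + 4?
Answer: -1575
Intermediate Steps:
y = -⅓ (y = (-5 + 4)/3 = (⅓)*(-1) = -⅓ ≈ -0.33333)
k(f, c) = -21 (k(f, c) = -8 - 13 = -21)
k(18, y) - 1554 = -21 - 1554 = -1575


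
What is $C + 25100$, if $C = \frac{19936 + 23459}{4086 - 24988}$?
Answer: $\frac{524596805}{20902} \approx 25098.0$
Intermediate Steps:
$C = - \frac{43395}{20902}$ ($C = \frac{43395}{-20902} = 43395 \left(- \frac{1}{20902}\right) = - \frac{43395}{20902} \approx -2.0761$)
$C + 25100 = - \frac{43395}{20902} + 25100 = \frac{524596805}{20902}$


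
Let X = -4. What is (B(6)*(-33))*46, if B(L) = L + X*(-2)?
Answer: -21252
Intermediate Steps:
B(L) = 8 + L (B(L) = L - 4*(-2) = L + 8 = 8 + L)
(B(6)*(-33))*46 = ((8 + 6)*(-33))*46 = (14*(-33))*46 = -462*46 = -21252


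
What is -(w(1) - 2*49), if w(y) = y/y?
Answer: 97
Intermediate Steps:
w(y) = 1
-(w(1) - 2*49) = -(1 - 2*49) = -(1 - 98) = -1*(-97) = 97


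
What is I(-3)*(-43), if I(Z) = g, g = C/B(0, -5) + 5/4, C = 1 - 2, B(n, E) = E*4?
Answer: -559/10 ≈ -55.900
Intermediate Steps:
B(n, E) = 4*E
C = -1
g = 13/10 (g = -1/(4*(-5)) + 5/4 = -1/(-20) + 5*(¼) = -1*(-1/20) + 5/4 = 1/20 + 5/4 = 13/10 ≈ 1.3000)
I(Z) = 13/10
I(-3)*(-43) = (13/10)*(-43) = -559/10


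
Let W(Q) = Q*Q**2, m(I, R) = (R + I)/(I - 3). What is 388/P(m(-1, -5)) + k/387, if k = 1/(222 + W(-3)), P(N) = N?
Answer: 19520281/75465 ≈ 258.67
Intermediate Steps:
m(I, R) = (I + R)/(-3 + I)
W(Q) = Q**3
k = 1/195 (k = 1/(222 + (-3)**3) = 1/(222 - 27) = 1/195 ≈ 0.0051282)
388/P(m(-1, -5)) + k/387 = 388/(((-1 - 5)/(-3 - 1))) + (1/195)/387 = 388/((-6/(-4))) + (1/195)*(1/387) = 388/((-1/4*(-6))) + 1/75465 = 388/(3/2) + 1/75465 = 388*(2/3) + 1/75465 = 776/3 + 1/75465 = 19520281/75465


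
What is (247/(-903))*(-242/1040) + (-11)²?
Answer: 4372819/36120 ≈ 121.06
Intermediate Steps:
(247/(-903))*(-242/1040) + (-11)² = (247*(-1/903))*(-242*1/1040) + 121 = -247/903*(-121/520) + 121 = 2299/36120 + 121 = 4372819/36120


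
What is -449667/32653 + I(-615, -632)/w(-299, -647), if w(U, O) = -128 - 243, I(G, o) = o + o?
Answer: -125553065/12114263 ≈ -10.364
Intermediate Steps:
I(G, o) = 2*o
w(U, O) = -371
-449667/32653 + I(-615, -632)/w(-299, -647) = -449667/32653 + (2*(-632))/(-371) = -449667*1/32653 - 1264*(-1/371) = -449667/32653 + 1264/371 = -125553065/12114263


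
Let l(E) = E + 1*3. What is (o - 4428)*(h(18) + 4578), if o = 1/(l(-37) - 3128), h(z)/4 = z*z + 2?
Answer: -2422231301/93 ≈ -2.6046e+7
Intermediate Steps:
l(E) = 3 + E (l(E) = E + 3 = 3 + E)
h(z) = 8 + 4*z**2 (h(z) = 4*(z*z + 2) = 4*(z**2 + 2) = 4*(2 + z**2) = 8 + 4*z**2)
o = -1/3162 (o = 1/((3 - 37) - 3128) = 1/(-34 - 3128) = 1/(-3162) = -1/3162 ≈ -0.00031626)
(o - 4428)*(h(18) + 4578) = (-1/3162 - 4428)*((8 + 4*18**2) + 4578) = -14001337*((8 + 4*324) + 4578)/3162 = -14001337*((8 + 1296) + 4578)/3162 = -14001337*(1304 + 4578)/3162 = -14001337/3162*5882 = -2422231301/93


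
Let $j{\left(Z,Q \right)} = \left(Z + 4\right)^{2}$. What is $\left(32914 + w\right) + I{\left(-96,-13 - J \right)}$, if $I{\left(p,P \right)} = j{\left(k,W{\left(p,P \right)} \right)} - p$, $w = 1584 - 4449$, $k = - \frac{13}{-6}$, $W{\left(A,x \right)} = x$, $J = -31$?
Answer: $\frac{1086589}{36} \approx 30183.0$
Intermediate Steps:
$k = \frac{13}{6}$ ($k = \left(-13\right) \left(- \frac{1}{6}\right) = \frac{13}{6} \approx 2.1667$)
$j{\left(Z,Q \right)} = \left(4 + Z\right)^{2}$
$w = -2865$
$I{\left(p,P \right)} = \frac{1369}{36} - p$ ($I{\left(p,P \right)} = \left(4 + \frac{13}{6}\right)^{2} - p = \left(\frac{37}{6}\right)^{2} - p = \frac{1369}{36} - p$)
$\left(32914 + w\right) + I{\left(-96,-13 - J \right)} = \left(32914 - 2865\right) + \left(\frac{1369}{36} - -96\right) = 30049 + \left(\frac{1369}{36} + 96\right) = 30049 + \frac{4825}{36} = \frac{1086589}{36}$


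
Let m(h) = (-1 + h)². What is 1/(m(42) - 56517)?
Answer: -1/54836 ≈ -1.8236e-5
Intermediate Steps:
1/(m(42) - 56517) = 1/((-1 + 42)² - 56517) = 1/(41² - 56517) = 1/(1681 - 56517) = 1/(-54836) = -1/54836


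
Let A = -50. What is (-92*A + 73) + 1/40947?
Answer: 191345332/40947 ≈ 4673.0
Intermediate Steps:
(-92*A + 73) + 1/40947 = (-92*(-50) + 73) + 1/40947 = (4600 + 73) + 1/40947 = 4673 + 1/40947 = 191345332/40947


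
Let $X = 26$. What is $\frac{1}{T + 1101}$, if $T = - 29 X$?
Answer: $\frac{1}{347} \approx 0.0028818$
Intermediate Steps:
$T = -754$ ($T = \left(-29\right) 26 = -754$)
$\frac{1}{T + 1101} = \frac{1}{-754 + 1101} = \frac{1}{347}$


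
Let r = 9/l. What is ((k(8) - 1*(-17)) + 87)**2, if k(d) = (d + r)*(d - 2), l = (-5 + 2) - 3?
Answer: 20449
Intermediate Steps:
l = -6 (l = -3 - 3 = -6)
r = -3/2 (r = 9/(-6) = 9*(-1/6) = -3/2 ≈ -1.5000)
k(d) = (-2 + d)*(-3/2 + d) (k(d) = (d - 3/2)*(d - 2) = (-3/2 + d)*(-2 + d) = (-2 + d)*(-3/2 + d))
((k(8) - 1*(-17)) + 87)**2 = (((3 + 8**2 - 7/2*8) - 1*(-17)) + 87)**2 = (((3 + 64 - 28) + 17) + 87)**2 = ((39 + 17) + 87)**2 = (56 + 87)**2 = 143**2 = 20449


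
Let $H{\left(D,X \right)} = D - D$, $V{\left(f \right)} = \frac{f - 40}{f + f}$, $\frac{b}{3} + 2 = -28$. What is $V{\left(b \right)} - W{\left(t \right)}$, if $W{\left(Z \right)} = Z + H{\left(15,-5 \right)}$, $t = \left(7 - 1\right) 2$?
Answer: $- \frac{203}{18} \approx -11.278$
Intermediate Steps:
$b = -90$ ($b = -6 + 3 \left(-28\right) = -6 - 84 = -90$)
$V{\left(f \right)} = \frac{-40 + f}{2 f}$
$H{\left(D,X \right)} = 0$
$t = 12$ ($t = 6 \cdot 2 = 12$)
$W{\left(Z \right)} = Z$ ($W{\left(Z \right)} = Z + 0 = Z$)
$V{\left(b \right)} - W{\left(t \right)} = \frac{-40 - 90}{2 \left(-90\right)} - 12 = \frac{1}{2} \left(- \frac{1}{90}\right) \left(-130\right) - 12 = \frac{13}{18} - 12 = - \frac{203}{18}$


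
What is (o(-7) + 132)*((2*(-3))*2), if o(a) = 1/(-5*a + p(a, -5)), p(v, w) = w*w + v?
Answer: -83964/53 ≈ -1584.2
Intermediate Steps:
p(v, w) = v + w**2 (p(v, w) = w**2 + v = v + w**2)
o(a) = 1/(25 - 4*a) (o(a) = 1/(-5*a + (a + (-5)**2)) = 1/(-5*a + (a + 25)) = 1/(-5*a + (25 + a)) = 1/(25 - 4*a))
(o(-7) + 132)*((2*(-3))*2) = (-1/(-25 + 4*(-7)) + 132)*((2*(-3))*2) = (-1/(-25 - 28) + 132)*(-6*2) = (-1/(-53) + 132)*(-12) = (-1*(-1/53) + 132)*(-12) = (1/53 + 132)*(-12) = (6997/53)*(-12) = -83964/53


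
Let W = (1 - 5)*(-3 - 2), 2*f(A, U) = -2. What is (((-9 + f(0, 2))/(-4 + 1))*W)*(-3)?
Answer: -200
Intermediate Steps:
f(A, U) = -1 (f(A, U) = (½)*(-2) = -1)
W = 20 (W = -4*(-5) = 20)
(((-9 + f(0, 2))/(-4 + 1))*W)*(-3) = (((-9 - 1)/(-4 + 1))*20)*(-3) = (-10/(-3)*20)*(-3) = (-10*(-⅓)*20)*(-3) = ((10/3)*20)*(-3) = (200/3)*(-3) = -200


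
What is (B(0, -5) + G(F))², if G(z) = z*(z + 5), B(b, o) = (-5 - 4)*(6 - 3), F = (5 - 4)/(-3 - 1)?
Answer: 203401/256 ≈ 794.54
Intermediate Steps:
F = -¼ (F = 1/(-4) = 1*(-¼) = -¼ ≈ -0.25000)
B(b, o) = -27 (B(b, o) = -9*3 = -27)
G(z) = z*(5 + z)
(B(0, -5) + G(F))² = (-27 - (5 - ¼)/4)² = (-27 - ¼*19/4)² = (-27 - 19/16)² = (-451/16)² = 203401/256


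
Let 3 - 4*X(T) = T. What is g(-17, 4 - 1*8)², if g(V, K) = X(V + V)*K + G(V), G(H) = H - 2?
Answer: 3136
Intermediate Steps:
G(H) = -2 + H
X(T) = ¾ - T/4
g(V, K) = -2 + V + K*(¾ - V/2) (g(V, K) = (¾ - (V + V)/4)*K + (-2 + V) = (¾ - V/2)*K + (-2 + V) = K*(¾ - V/2) + (-2 + V) = -2 + V + K*(¾ - V/2))
g(-17, 4 - 1*8)² = (-2 - 17 - (4 - 1*8)*(-3 + 2*(-17))/4)² = (-2 - 17 - (4 - 8)*(-3 - 34)/4)² = (-2 - 17 - ¼*(-4)*(-37))² = (-2 - 17 - 37)² = (-56)² = 3136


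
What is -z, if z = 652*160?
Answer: -104320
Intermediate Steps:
z = 104320
-z = -1*104320 = -104320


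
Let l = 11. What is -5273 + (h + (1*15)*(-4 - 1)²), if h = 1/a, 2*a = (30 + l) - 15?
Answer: -63673/13 ≈ -4897.9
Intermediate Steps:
a = 13 (a = ((30 + 11) - 15)/2 = (41 - 15)/2 = (½)*26 = 13)
h = 1/13 ≈ 0.076923
-5273 + (h + (1*15)*(-4 - 1)²) = -5273 + (1/13 + (1*15)*(-4 - 1)²) = -5273 + (1/13 + 15*(-5)²) = -5273 + (1/13 + 15*25) = -5273 + (1/13 + 375) = -5273 + 4876/13 = -63673/13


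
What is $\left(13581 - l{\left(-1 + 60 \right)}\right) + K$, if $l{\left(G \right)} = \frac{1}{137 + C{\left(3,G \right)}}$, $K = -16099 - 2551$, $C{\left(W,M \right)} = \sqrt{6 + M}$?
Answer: $- \frac{94810713}{18704} + \frac{\sqrt{65}}{18704} \approx -5069.0$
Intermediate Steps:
$K = -18650$
$l{\left(G \right)} = \frac{1}{137 + \sqrt{6 + G}}$
$\left(13581 - l{\left(-1 + 60 \right)}\right) + K = \left(13581 - \frac{1}{137 + \sqrt{6 + \left(-1 + 60\right)}}\right) - 18650 = \left(13581 - \frac{1}{137 + \sqrt{6 + 59}}\right) - 18650 = \left(13581 - \frac{1}{137 + \sqrt{65}}\right) - 18650 = -5069 - \frac{1}{137 + \sqrt{65}}$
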